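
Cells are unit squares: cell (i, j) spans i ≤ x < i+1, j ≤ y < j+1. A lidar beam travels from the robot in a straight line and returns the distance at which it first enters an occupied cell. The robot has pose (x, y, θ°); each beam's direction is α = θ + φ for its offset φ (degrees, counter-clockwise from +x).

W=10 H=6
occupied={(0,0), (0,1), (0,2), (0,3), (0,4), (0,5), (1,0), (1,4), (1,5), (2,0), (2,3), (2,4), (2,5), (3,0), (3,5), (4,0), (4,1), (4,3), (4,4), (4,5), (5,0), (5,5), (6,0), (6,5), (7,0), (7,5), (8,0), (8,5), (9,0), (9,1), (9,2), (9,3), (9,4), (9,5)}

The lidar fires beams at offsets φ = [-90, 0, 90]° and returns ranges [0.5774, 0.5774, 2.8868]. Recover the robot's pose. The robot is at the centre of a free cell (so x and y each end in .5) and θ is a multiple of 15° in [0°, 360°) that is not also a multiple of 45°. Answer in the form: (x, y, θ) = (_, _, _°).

Candidates: 26 free-cell centres × 16 headings = 416 poses. Raycast each; keep the one whose scan matches to 4 dp.
  (7.5, 2.5, 15°): beam 1 = 1.5529 ≠ 0.5774 ✗
  (1.5, 2.5, 150°): beam 1 = 1.0000 ≠ 0.5774 ✗
  (2.5, 2.5, 285°): beam 1 = 1.5529 ≠ 0.5774 ✗
  …
  (1.5, 3.5, 210°): r_1=0.5774, r_2=0.5774, r_3=2.8868 — all match ✓
No second candidate reproduces the full scan.

(x, y, θ) = (1.5, 3.5, 210°)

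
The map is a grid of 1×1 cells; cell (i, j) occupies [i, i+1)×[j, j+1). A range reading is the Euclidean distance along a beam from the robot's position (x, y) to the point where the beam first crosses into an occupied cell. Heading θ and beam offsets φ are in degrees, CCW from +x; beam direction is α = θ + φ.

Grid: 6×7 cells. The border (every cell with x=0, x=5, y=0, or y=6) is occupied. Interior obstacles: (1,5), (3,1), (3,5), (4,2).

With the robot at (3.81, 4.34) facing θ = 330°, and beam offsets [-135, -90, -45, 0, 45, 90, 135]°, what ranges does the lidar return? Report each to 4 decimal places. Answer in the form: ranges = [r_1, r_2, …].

ranges = [2.9091, 3.8567, 1.3873, 1.3741, 1.2320, 1.9168, 0.6833]

beam 1: φ=-135°, α=195°
  d=(-0.9659,-0.2588)  start (3,4)  tX=0.8386 tY=1.3137  stride 1/|dx|=1.0353 1/|dy|=3.8637
    cross x-line → (2,4), t=0.8386
    cross y-line → (2,3), t=1.3137
    cross x-line → (1,3), t=1.8738
    cross x-line → (0,3), t=2.9091 (wall)
  → r_1 = 2.9091
beam 2: φ=-90°, α=240°
  d=(-0.5000,-0.8660)  start (3,4)  tX=1.6200 tY=0.3926  stride 1/|dx|=2.0000 1/|dy|=1.1547
    cross y-line → (3,3), t=0.3926
    cross y-line → (3,2), t=1.5473
    cross x-line → (2,2), t=1.6200
    cross y-line → (2,1), t=2.7020
    cross x-line → (1,1), t=3.6200
    cross y-line → (1,0), t=3.8567 (wall)
  → r_2 = 3.8567
beam 3: φ=-45°, α=285°
  d=(0.2588,-0.9659)  start (3,4)  tX=0.7341 tY=0.3520  stride 1/|dx|=3.8637 1/|dy|=1.0353
    cross y-line → (3,3), t=0.3520
    cross x-line → (4,3), t=0.7341
    cross y-line → (4,2), t=1.3873 (wall)
  → r_3 = 1.3873
beam 4: φ=0°, α=330°
  d=(0.8660,-0.5000)  start (3,4)  tX=0.2194 tY=0.6800  stride 1/|dx|=1.1547 1/|dy|=2.0000
    cross x-line → (4,4), t=0.2194
    cross y-line → (4,3), t=0.6800
    cross x-line → (5,3), t=1.3741 (wall)
  → r_4 = 1.3741
beam 5: φ=45°, α=15°
  d=(0.9659,0.2588)  start (3,4)  tX=0.1967 tY=2.5500  stride 1/|dx|=1.0353 1/|dy|=3.8637
    cross x-line → (4,4), t=0.1967
    cross x-line → (5,4), t=1.2320 (wall)
  → r_5 = 1.2320
beam 6: φ=90°, α=60°
  d=(0.5000,0.8660)  start (3,4)  tX=0.3800 tY=0.7621  stride 1/|dx|=2.0000 1/|dy|=1.1547
    cross x-line → (4,4), t=0.3800
    cross y-line → (4,5), t=0.7621
    cross y-line → (4,6), t=1.9168 (wall)
  → r_6 = 1.9168
beam 7: φ=135°, α=105°
  d=(-0.2588,0.9659)  start (3,4)  tX=3.1296 tY=0.6833  stride 1/|dx|=3.8637 1/|dy|=1.0353
    cross y-line → (3,5), t=0.6833 (wall)
  → r_7 = 0.6833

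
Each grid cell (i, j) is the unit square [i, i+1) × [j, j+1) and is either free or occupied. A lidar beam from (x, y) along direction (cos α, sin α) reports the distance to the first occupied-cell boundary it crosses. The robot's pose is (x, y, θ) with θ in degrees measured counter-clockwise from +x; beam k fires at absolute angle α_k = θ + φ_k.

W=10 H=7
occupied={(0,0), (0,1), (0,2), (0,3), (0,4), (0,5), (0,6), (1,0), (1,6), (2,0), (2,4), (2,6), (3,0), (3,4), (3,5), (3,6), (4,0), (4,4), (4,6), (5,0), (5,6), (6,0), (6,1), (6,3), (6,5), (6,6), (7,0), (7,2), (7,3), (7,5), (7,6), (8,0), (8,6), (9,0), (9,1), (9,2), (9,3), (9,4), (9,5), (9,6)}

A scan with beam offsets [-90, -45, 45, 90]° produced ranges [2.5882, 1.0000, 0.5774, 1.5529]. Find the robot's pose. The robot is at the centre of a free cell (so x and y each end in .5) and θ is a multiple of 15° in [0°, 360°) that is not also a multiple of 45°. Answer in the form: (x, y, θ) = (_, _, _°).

(x, y, θ) = (6.5, 4.5, 75°)

Enumerate (i+0.5, j+0.5, θ) over the 30 free cells and 16 admissible headings. For each, cast all 4 beams and compare to the given ranges.
  (6.5, 2.5, 30°): beam 1 = 0.5774 ≠ 2.5882 ✗
  (2.5, 3.5, 195°): beam 1 = 0.5176 ≠ 2.5882 ✗
  (3.5, 3.5, 120°): beam 1 = 1.0000 ≠ 2.5882 ✗
  …
  (6.5, 4.5, 75°): r_1=2.5882, r_2=1.0000, r_3=0.5774, r_4=1.5529 — all match ✓
No second candidate reproduces the full scan.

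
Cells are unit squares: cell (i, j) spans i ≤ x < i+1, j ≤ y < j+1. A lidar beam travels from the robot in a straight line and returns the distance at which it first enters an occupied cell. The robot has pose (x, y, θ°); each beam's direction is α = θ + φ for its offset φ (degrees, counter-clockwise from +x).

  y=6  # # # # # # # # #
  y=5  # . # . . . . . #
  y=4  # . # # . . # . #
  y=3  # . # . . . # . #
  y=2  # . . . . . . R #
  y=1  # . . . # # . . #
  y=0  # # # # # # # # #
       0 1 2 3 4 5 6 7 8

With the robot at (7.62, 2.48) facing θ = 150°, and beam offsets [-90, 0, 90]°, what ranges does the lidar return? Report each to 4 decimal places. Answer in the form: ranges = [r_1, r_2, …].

ranges = [0.7600, 1.0400, 1.7090]

beam 1: φ=-90°, α=60°
  dir = (cos 60°, sin 60°) = (0.5000, 0.8660); from cell (7,2)
  next x-line at t=0.7600, next y-line at t=0.6004; Δt_x=2.0000, Δt_y=1.1547
    y: enter (7,3) at t=0.6004
    x: enter (8,3) at t=0.7600 ← occupied
  → r_1 = 0.7600
beam 2: φ=0°, α=150°
  dir = (cos 150°, sin 150°) = (-0.8660, 0.5000); from cell (7,2)
  next x-line at t=0.7159, next y-line at t=1.0400; Δt_x=1.1547, Δt_y=2.0000
    x: enter (6,2) at t=0.7159
    y: enter (6,3) at t=1.0400 ← occupied
  → r_2 = 1.0400
beam 3: φ=90°, α=240°
  dir = (cos 240°, sin 240°) = (-0.5000, -0.8660); from cell (7,2)
  next x-line at t=1.2400, next y-line at t=0.5543; Δt_x=2.0000, Δt_y=1.1547
    y: enter (7,1) at t=0.5543
    x: enter (6,1) at t=1.2400
    y: enter (6,0) at t=1.7090 ← occupied
  → r_3 = 1.7090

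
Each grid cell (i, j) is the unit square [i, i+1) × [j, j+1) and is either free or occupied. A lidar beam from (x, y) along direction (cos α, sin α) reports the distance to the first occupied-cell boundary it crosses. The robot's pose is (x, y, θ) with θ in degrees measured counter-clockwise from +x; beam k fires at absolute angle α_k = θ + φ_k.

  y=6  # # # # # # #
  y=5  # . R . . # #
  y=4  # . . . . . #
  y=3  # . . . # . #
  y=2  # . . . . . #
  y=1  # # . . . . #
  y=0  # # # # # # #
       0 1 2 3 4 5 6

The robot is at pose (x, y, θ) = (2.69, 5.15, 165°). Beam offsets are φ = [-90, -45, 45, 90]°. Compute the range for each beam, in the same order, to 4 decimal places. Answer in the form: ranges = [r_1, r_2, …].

beam 1: φ=-90°, α=75°
  dir = (cos 75°, sin 75°) = (0.2588, 0.9659); from cell (2,5)
  next x-line at t=1.1977, next y-line at t=0.8800; Δt_x=3.8637, Δt_y=1.0353
    y: enter (2,6) at t=0.8800 ← occupied
  → r_1 = 0.8800
beam 2: φ=-45°, α=120°
  dir = (cos 120°, sin 120°) = (-0.5000, 0.8660); from cell (2,5)
  next x-line at t=1.3800, next y-line at t=0.9815; Δt_x=2.0000, Δt_y=1.1547
    y: enter (2,6) at t=0.9815 ← occupied
  → r_2 = 0.9815
beam 3: φ=45°, α=210°
  dir = (cos 210°, sin 210°) = (-0.8660, -0.5000); from cell (2,5)
  next x-line at t=0.7967, next y-line at t=0.3000; Δt_x=1.1547, Δt_y=2.0000
    y: enter (2,4) at t=0.3000
    x: enter (1,4) at t=0.7967
    x: enter (0,4) at t=1.9514 ← occupied
  → r_3 = 1.9514
beam 4: φ=90°, α=255°
  dir = (cos 255°, sin 255°) = (-0.2588, -0.9659); from cell (2,5)
  next x-line at t=2.6660, next y-line at t=0.1553; Δt_x=3.8637, Δt_y=1.0353
    y: enter (2,4) at t=0.1553
    y: enter (2,3) at t=1.1906
    y: enter (2,2) at t=2.2258
    x: enter (1,2) at t=2.6660
    y: enter (1,1) at t=3.2611 ← occupied
  → r_4 = 3.2611

ranges = [0.8800, 0.9815, 1.9514, 3.2611]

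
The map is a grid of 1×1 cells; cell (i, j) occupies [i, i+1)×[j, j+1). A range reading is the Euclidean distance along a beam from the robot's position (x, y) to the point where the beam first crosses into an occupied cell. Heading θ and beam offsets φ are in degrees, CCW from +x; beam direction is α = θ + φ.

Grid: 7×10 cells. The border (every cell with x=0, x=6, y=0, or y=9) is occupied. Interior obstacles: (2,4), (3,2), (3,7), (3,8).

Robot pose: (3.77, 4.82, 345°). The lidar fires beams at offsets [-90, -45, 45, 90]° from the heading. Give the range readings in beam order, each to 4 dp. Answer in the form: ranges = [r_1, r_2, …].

ranges = [1.8842, 4.4110, 2.5750, 4.3275]

beam 1: φ=-90°, α=255°
  cosα=-0.2588 sinα=-0.9659 | (3,4) | tMaxX 2.9751 tMaxY 0.8489 | tΔX 3.8637 tΔY 1.0353
    t=0.8489 [y] (3,3)
    t=1.8842 [y] (3,2) — stop
  → r_1 = 1.8842
beam 2: φ=-45°, α=300°
  cosα=0.5000 sinα=-0.8660 | (3,4) | tMaxX 0.4600 tMaxY 0.9469 | tΔX 2.0000 tΔY 1.1547
    t=0.4600 [x] (4,4)
    t=0.9469 [y] (4,3)
    t=2.1016 [y] (4,2)
    t=2.4600 [x] (5,2)
    t=3.2563 [y] (5,1)
    t=4.4110 [y] (5,0) — stop
  → r_2 = 4.4110
beam 3: φ=45°, α=30°
  cosα=0.8660 sinα=0.5000 | (3,4) | tMaxX 0.2656 tMaxY 0.3600 | tΔX 1.1547 tΔY 2.0000
    t=0.2656 [x] (4,4)
    t=0.3600 [y] (4,5)
    t=1.4203 [x] (5,5)
    t=2.3600 [y] (5,6)
    t=2.5750 [x] (6,6) — stop
  → r_3 = 2.5750
beam 4: φ=90°, α=75°
  cosα=0.2588 sinα=0.9659 | (3,4) | tMaxX 0.8887 tMaxY 0.1863 | tΔX 3.8637 tΔY 1.0353
    t=0.1863 [y] (3,5)
    t=0.8887 [x] (4,5)
    t=1.2216 [y] (4,6)
    t=2.2569 [y] (4,7)
    t=3.2922 [y] (4,8)
    t=4.3275 [y] (4,9) — stop
  → r_4 = 4.3275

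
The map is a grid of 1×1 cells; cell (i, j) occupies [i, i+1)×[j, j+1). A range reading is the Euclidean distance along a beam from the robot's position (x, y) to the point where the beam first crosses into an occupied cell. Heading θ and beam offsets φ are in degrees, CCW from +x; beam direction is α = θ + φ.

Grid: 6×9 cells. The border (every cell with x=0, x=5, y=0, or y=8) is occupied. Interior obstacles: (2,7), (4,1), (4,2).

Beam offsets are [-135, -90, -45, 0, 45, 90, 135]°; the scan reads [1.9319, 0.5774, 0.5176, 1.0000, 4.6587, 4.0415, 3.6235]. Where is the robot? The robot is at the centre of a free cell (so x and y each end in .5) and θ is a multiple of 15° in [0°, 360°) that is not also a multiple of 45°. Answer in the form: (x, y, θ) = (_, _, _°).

(x, y, θ) = (1.5, 5.5, 240°)

Candidates: 25 free-cell centres × 16 headings = 400 poses. Raycast each; keep the one whose scan matches to 4 dp.
  (1.5, 2.5, 30°): beam 1 = 1.5529 ≠ 1.9319 ✗
  (2.5, 6.5, 15°): beam 1 = 3.0000 ≠ 1.9319 ✗
  (3.5, 2.5, 60°): beam 1 = 1.5529 ≠ 1.9319 ✗
  (4.5, 4.5, 345°): beam 1 = 4.0415 ≠ 1.9319 ✗
  …
  (1.5, 5.5, 240°): r_1=1.9319, r_2=0.5774, r_3=0.5176, r_4=1.0000, r_5=4.6587, r_6=4.0415, r_7=3.6235 — all match ✓
No second candidate reproduces the full scan.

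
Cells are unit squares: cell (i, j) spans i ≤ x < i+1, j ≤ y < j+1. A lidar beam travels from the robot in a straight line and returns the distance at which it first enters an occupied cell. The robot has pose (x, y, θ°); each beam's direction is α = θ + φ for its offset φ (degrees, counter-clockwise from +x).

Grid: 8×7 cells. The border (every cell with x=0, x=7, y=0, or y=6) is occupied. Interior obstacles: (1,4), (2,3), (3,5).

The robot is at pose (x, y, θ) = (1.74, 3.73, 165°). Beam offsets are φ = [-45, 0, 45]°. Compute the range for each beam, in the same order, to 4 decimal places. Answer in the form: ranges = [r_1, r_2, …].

beam 1: φ=-45°, α=120°
  d=(-0.5000,0.8660)  start (1,3)  tX=1.4800 tY=0.3118  stride 1/|dx|=2.0000 1/|dy|=1.1547
    cross y-line → (1,4), t=0.3118 (wall)
  → r_1 = 0.3118
beam 2: φ=0°, α=165°
  d=(-0.9659,0.2588)  start (1,3)  tX=0.7661 tY=1.0432  stride 1/|dx|=1.0353 1/|dy|=3.8637
    cross x-line → (0,3), t=0.7661 (wall)
  → r_2 = 0.7661
beam 3: φ=45°, α=210°
  d=(-0.8660,-0.5000)  start (1,3)  tX=0.8545 tY=1.4600  stride 1/|dx|=1.1547 1/|dy|=2.0000
    cross x-line → (0,3), t=0.8545 (wall)
  → r_3 = 0.8545

ranges = [0.3118, 0.7661, 0.8545]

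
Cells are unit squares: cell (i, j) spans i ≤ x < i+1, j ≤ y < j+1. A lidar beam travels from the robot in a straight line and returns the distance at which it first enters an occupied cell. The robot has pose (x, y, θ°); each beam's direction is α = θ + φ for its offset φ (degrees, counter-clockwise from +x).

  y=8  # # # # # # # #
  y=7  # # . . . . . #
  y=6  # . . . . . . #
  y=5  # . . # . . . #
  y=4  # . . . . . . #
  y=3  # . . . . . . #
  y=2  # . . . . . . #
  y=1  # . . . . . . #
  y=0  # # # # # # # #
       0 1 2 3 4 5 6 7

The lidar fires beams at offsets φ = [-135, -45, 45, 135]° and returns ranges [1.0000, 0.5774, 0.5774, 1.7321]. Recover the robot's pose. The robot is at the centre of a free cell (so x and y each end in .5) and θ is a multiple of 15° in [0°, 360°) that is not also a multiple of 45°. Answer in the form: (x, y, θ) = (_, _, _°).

(x, y, θ) = (2.5, 7.5, 165°)

Enumerate (i+0.5, j+0.5, θ) over the 40 free cells and 16 admissible headings. For each, cast all 4 beams and compare to the given ranges.
  (3.5, 4.5, 30°): beam 1 = 3.6235 ≠ 1.0000 ✗
  (6.5, 6.5, 105°): beam 1 = 0.5774 ≠ 1.0000 ✗
  (1.5, 5.5, 120°): beam 1 = 1.5529 ≠ 1.0000 ✗
  (4.5, 4.5, 165°): beam 1 = 2.8868 ≠ 1.0000 ✗
  (2.5, 5.5, 330°): beam 1 = 1.5529 ≠ 1.0000 ✗
  …
  (2.5, 7.5, 165°): r_1=1.0000, r_2=0.5774, r_3=0.5774, r_4=1.7321 — all match ✓
Only this pose fits every beam.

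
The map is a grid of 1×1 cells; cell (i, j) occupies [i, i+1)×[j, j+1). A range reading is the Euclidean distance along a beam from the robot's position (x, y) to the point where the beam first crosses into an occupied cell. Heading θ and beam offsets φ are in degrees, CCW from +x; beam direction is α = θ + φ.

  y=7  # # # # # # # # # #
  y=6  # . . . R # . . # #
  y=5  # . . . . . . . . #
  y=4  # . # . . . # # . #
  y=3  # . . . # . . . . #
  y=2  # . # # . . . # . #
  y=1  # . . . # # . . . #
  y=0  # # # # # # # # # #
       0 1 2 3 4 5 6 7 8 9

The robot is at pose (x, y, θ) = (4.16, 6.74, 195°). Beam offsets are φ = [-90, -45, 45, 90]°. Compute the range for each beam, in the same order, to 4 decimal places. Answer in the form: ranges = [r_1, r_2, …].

beam 1: φ=-90°, α=105°
  dir = (cos 105°, sin 105°) = (-0.2588, 0.9659); from cell (4,6)
  next x-line at t=0.6182, next y-line at t=0.2692; Δt_x=3.8637, Δt_y=1.0353
    y: enter (4,7) at t=0.2692 ← occupied
  → r_1 = 0.2692
beam 2: φ=-45°, α=150°
  dir = (cos 150°, sin 150°) = (-0.8660, 0.5000); from cell (4,6)
  next x-line at t=0.1848, next y-line at t=0.5200; Δt_x=1.1547, Δt_y=2.0000
    x: enter (3,6) at t=0.1848
    y: enter (3,7) at t=0.5200 ← occupied
  → r_2 = 0.5200
beam 3: φ=45°, α=240°
  dir = (cos 240°, sin 240°) = (-0.5000, -0.8660); from cell (4,6)
  next x-line at t=0.3200, next y-line at t=0.8545; Δt_x=2.0000, Δt_y=1.1547
    x: enter (3,6) at t=0.3200
    y: enter (3,5) at t=0.8545
    y: enter (3,4) at t=2.0092
    x: enter (2,4) at t=2.3200 ← occupied
  → r_3 = 2.3200
beam 4: φ=90°, α=285°
  dir = (cos 285°, sin 285°) = (0.2588, -0.9659); from cell (4,6)
  next x-line at t=3.2455, next y-line at t=0.7661; Δt_x=3.8637, Δt_y=1.0353
    y: enter (4,5) at t=0.7661
    y: enter (4,4) at t=1.8014
    y: enter (4,3) at t=2.8367 ← occupied
  → r_4 = 2.8367

ranges = [0.2692, 0.5200, 2.3200, 2.8367]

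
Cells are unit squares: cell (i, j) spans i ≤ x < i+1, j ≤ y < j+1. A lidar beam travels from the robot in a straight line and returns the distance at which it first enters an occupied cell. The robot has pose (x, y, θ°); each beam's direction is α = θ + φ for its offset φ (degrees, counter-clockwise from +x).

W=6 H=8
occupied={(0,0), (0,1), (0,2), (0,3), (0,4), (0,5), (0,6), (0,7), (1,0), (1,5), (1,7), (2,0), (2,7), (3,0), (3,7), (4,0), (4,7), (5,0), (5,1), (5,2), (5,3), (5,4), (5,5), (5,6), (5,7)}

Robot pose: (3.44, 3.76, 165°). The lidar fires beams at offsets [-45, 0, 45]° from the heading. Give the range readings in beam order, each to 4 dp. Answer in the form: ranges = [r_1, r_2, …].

ranges = [3.7412, 2.5261, 2.8175]

beam 1: φ=-45°, α=120°
  direction (-0.5000, 0.8660); cell (3,3); t to first gridline: x 0.8800, y 0.2771 (then +2.0000 / +1.1547)
    (3,4) via y @ 0.2771
    (2,4) via x @ 0.8800
    (2,5) via y @ 1.4318
    (2,6) via y @ 2.5865
    (1,6) via x @ 2.8800
    (1,7) via y @ 3.7412  # hit
  → r_1 = 3.7412
beam 2: φ=0°, α=165°
  direction (-0.9659, 0.2588); cell (3,3); t to first gridline: x 0.4555, y 0.9273 (then +1.0353 / +3.8637)
    (2,3) via x @ 0.4555
    (2,4) via y @ 0.9273
    (1,4) via x @ 1.4908
    (0,4) via x @ 2.5261  # hit
  → r_2 = 2.5261
beam 3: φ=45°, α=210°
  direction (-0.8660, -0.5000); cell (3,3); t to first gridline: x 0.5081, y 1.5200 (then +1.1547 / +2.0000)
    (2,3) via x @ 0.5081
    (2,2) via y @ 1.5200
    (1,2) via x @ 1.6628
    (0,2) via x @ 2.8175  # hit
  → r_3 = 2.8175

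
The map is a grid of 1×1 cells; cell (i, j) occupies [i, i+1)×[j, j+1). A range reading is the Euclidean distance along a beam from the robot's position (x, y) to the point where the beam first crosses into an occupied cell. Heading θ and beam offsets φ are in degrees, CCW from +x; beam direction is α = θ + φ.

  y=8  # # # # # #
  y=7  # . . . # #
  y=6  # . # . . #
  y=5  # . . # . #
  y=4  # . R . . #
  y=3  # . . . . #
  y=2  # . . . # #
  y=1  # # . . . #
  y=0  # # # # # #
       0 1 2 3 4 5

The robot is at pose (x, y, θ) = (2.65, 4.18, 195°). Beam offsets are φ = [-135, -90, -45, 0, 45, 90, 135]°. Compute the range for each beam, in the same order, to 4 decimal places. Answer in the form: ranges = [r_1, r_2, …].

ranges = [0.9469, 1.8842, 1.9053, 1.7082, 2.5172, 3.2922, 2.3600]

beam 1: φ=-135°, α=60°
  dir = (cos 60°, sin 60°) = (0.5000, 0.8660); from cell (2,4)
  next x-line at t=0.7000, next y-line at t=0.9469; Δt_x=2.0000, Δt_y=1.1547
    x: enter (3,4) at t=0.7000
    y: enter (3,5) at t=0.9469 ← occupied
  → r_1 = 0.9469
beam 2: φ=-90°, α=105°
  dir = (cos 105°, sin 105°) = (-0.2588, 0.9659); from cell (2,4)
  next x-line at t=2.5114, next y-line at t=0.8489; Δt_x=3.8637, Δt_y=1.0353
    y: enter (2,5) at t=0.8489
    y: enter (2,6) at t=1.8842 ← occupied
  → r_2 = 1.8842
beam 3: φ=-45°, α=150°
  dir = (cos 150°, sin 150°) = (-0.8660, 0.5000); from cell (2,4)
  next x-line at t=0.7506, next y-line at t=1.6400; Δt_x=1.1547, Δt_y=2.0000
    x: enter (1,4) at t=0.7506
    y: enter (1,5) at t=1.6400
    x: enter (0,5) at t=1.9053 ← occupied
  → r_3 = 1.9053
beam 4: φ=0°, α=195°
  dir = (cos 195°, sin 195°) = (-0.9659, -0.2588); from cell (2,4)
  next x-line at t=0.6729, next y-line at t=0.6955; Δt_x=1.0353, Δt_y=3.8637
    x: enter (1,4) at t=0.6729
    y: enter (1,3) at t=0.6955
    x: enter (0,3) at t=1.7082 ← occupied
  → r_4 = 1.7082
beam 5: φ=45°, α=240°
  dir = (cos 240°, sin 240°) = (-0.5000, -0.8660); from cell (2,4)
  next x-line at t=1.3000, next y-line at t=0.2078; Δt_x=2.0000, Δt_y=1.1547
    y: enter (2,3) at t=0.2078
    x: enter (1,3) at t=1.3000
    y: enter (1,2) at t=1.3625
    y: enter (1,1) at t=2.5172 ← occupied
  → r_5 = 2.5172
beam 6: φ=90°, α=285°
  dir = (cos 285°, sin 285°) = (0.2588, -0.9659); from cell (2,4)
  next x-line at t=1.3523, next y-line at t=0.1863; Δt_x=3.8637, Δt_y=1.0353
    y: enter (2,3) at t=0.1863
    y: enter (2,2) at t=1.2216
    x: enter (3,2) at t=1.3523
    y: enter (3,1) at t=2.2569
    y: enter (3,0) at t=3.2922 ← occupied
  → r_6 = 3.2922
beam 7: φ=135°, α=330°
  dir = (cos 330°, sin 330°) = (0.8660, -0.5000); from cell (2,4)
  next x-line at t=0.4041, next y-line at t=0.3600; Δt_x=1.1547, Δt_y=2.0000
    y: enter (2,3) at t=0.3600
    x: enter (3,3) at t=0.4041
    x: enter (4,3) at t=1.5588
    y: enter (4,2) at t=2.3600 ← occupied
  → r_7 = 2.3600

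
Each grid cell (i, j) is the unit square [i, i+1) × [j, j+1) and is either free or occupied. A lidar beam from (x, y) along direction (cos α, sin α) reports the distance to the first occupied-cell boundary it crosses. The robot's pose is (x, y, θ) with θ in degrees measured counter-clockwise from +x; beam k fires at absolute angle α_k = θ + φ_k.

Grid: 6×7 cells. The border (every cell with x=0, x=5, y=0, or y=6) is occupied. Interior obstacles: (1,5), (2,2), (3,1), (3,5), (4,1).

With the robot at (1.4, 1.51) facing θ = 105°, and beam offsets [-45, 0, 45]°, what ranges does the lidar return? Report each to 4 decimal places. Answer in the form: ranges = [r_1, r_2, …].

ranges = [1.2000, 1.5455, 0.4619]

beam 1: φ=-45°, α=60°
  dir = (cos 60°, sin 60°) = (0.5000, 0.8660); from cell (1,1)
  next x-line at t=1.2000, next y-line at t=0.5658; Δt_x=2.0000, Δt_y=1.1547
    y: enter (1,2) at t=0.5658
    x: enter (2,2) at t=1.2000 ← occupied
  → r_1 = 1.2000
beam 2: φ=0°, α=105°
  dir = (cos 105°, sin 105°) = (-0.2588, 0.9659); from cell (1,1)
  next x-line at t=1.5455, next y-line at t=0.5073; Δt_x=3.8637, Δt_y=1.0353
    y: enter (1,2) at t=0.5073
    y: enter (1,3) at t=1.5426
    x: enter (0,3) at t=1.5455 ← occupied
  → r_2 = 1.5455
beam 3: φ=45°, α=150°
  dir = (cos 150°, sin 150°) = (-0.8660, 0.5000); from cell (1,1)
  next x-line at t=0.4619, next y-line at t=0.9800; Δt_x=1.1547, Δt_y=2.0000
    x: enter (0,1) at t=0.4619 ← occupied
  → r_3 = 0.4619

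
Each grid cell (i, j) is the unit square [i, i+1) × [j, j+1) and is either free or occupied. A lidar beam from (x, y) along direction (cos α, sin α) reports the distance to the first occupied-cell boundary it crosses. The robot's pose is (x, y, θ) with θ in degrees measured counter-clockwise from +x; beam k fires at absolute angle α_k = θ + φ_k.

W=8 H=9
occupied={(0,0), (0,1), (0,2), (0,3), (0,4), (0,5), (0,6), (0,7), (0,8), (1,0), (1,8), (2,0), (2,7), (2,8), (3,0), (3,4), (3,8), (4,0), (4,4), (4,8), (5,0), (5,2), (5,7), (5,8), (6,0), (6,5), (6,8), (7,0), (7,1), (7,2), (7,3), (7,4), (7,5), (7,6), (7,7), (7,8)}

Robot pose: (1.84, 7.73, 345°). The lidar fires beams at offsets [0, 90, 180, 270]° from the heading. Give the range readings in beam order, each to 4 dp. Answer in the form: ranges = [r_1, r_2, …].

ranges = [0.1656, 0.2795, 0.8696, 3.2455]

beam 1: φ=0°, α=345°
  d=(0.9659,-0.2588)  start (1,7)  tX=0.1656 tY=2.8205  stride 1/|dx|=1.0353 1/|dy|=3.8637
    cross x-line → (2,7), t=0.1656 (wall)
  → r_1 = 0.1656
beam 2: φ=90°, α=75°
  d=(0.2588,0.9659)  start (1,7)  tX=0.6182 tY=0.2795  stride 1/|dx|=3.8637 1/|dy|=1.0353
    cross y-line → (1,8), t=0.2795 (wall)
  → r_2 = 0.2795
beam 3: φ=180°, α=165°
  d=(-0.9659,0.2588)  start (1,7)  tX=0.8696 tY=1.0432  stride 1/|dx|=1.0353 1/|dy|=3.8637
    cross x-line → (0,7), t=0.8696 (wall)
  → r_3 = 0.8696
beam 4: φ=270°, α=255°
  d=(-0.2588,-0.9659)  start (1,7)  tX=3.2455 tY=0.7558  stride 1/|dx|=3.8637 1/|dy|=1.0353
    cross y-line → (1,6), t=0.7558
    cross y-line → (1,5), t=1.7910
    cross y-line → (1,4), t=2.8263
    cross x-line → (0,4), t=3.2455 (wall)
  → r_4 = 3.2455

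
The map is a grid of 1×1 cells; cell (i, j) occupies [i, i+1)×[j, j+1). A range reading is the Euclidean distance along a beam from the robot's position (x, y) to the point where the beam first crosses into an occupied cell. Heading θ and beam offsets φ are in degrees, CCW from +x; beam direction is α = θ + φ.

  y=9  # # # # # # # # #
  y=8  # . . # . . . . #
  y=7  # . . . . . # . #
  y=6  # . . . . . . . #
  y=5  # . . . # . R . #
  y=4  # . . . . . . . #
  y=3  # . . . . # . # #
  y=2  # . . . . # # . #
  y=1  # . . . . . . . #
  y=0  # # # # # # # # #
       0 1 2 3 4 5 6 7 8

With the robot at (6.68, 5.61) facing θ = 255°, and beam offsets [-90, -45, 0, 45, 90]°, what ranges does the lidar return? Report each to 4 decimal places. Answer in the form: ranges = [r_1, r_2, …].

ranges = [5.8804, 6.5587, 2.6273, 1.8591, 1.3666]

beam 1: φ=-90°, α=165°
  d=(-0.9659,0.2588)  start (6,5)  tX=0.7040 tY=1.5068  stride 1/|dx|=1.0353 1/|dy|=3.8637
    cross x-line → (5,5), t=0.7040
    cross y-line → (5,6), t=1.5068
    cross x-line → (4,6), t=1.7393
    cross x-line → (3,6), t=2.7745
    cross x-line → (2,6), t=3.8098
    cross x-line → (1,6), t=4.8451
    cross y-line → (1,7), t=5.3705
    cross x-line → (0,7), t=5.8804 (wall)
  → r_1 = 5.8804
beam 2: φ=-45°, α=210°
  d=(-0.8660,-0.5000)  start (6,5)  tX=0.7852 tY=1.2200  stride 1/|dx|=1.1547 1/|dy|=2.0000
    cross x-line → (5,5), t=0.7852
    cross y-line → (5,4), t=1.2200
    cross x-line → (4,4), t=1.9399
    cross x-line → (3,4), t=3.0946
    cross y-line → (3,3), t=3.2200
    cross x-line → (2,3), t=4.2493
    cross y-line → (2,2), t=5.2200
    cross x-line → (1,2), t=5.4040
    cross x-line → (0,2), t=6.5587 (wall)
  → r_2 = 6.5587
beam 3: φ=0°, α=255°
  d=(-0.2588,-0.9659)  start (6,5)  tX=2.6273 tY=0.6315  stride 1/|dx|=3.8637 1/|dy|=1.0353
    cross y-line → (6,4), t=0.6315
    cross y-line → (6,3), t=1.6668
    cross x-line → (5,3), t=2.6273 (wall)
  → r_3 = 2.6273
beam 4: φ=45°, α=300°
  d=(0.5000,-0.8660)  start (6,5)  tX=0.6400 tY=0.7044  stride 1/|dx|=2.0000 1/|dy|=1.1547
    cross x-line → (7,5), t=0.6400
    cross y-line → (7,4), t=0.7044
    cross y-line → (7,3), t=1.8591 (wall)
  → r_4 = 1.8591
beam 5: φ=90°, α=345°
  d=(0.9659,-0.2588)  start (6,5)  tX=0.3313 tY=2.3569  stride 1/|dx|=1.0353 1/|dy|=3.8637
    cross x-line → (7,5), t=0.3313
    cross x-line → (8,5), t=1.3666 (wall)
  → r_5 = 1.3666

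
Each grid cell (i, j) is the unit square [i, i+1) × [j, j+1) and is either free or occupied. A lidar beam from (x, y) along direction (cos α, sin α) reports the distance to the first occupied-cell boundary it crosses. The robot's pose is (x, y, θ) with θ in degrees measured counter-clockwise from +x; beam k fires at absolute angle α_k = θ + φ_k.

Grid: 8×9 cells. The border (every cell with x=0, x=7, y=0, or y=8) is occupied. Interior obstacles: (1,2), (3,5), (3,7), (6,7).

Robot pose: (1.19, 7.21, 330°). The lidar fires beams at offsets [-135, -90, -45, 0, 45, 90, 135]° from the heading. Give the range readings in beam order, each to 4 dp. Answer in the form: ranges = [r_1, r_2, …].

beam 1: φ=-135°, α=195°
  d=(-0.9659,-0.2588)  start (1,7)  tX=0.1967 tY=0.8114  stride 1/|dx|=1.0353 1/|dy|=3.8637
    cross x-line → (0,7), t=0.1967 (wall)
  → r_1 = 0.1967
beam 2: φ=-90°, α=240°
  d=(-0.5000,-0.8660)  start (1,7)  tX=0.3800 tY=0.2425  stride 1/|dx|=2.0000 1/|dy|=1.1547
    cross y-line → (1,6), t=0.2425
    cross x-line → (0,6), t=0.3800 (wall)
  → r_2 = 0.3800
beam 3: φ=-45°, α=285°
  d=(0.2588,-0.9659)  start (1,7)  tX=3.1296 tY=0.2174  stride 1/|dx|=3.8637 1/|dy|=1.0353
    cross y-line → (1,6), t=0.2174
    cross y-line → (1,5), t=1.2527
    cross y-line → (1,4), t=2.2880
    cross x-line → (2,4), t=3.1296
    cross y-line → (2,3), t=3.3232
    cross y-line → (2,2), t=4.3585
    cross y-line → (2,1), t=5.3938
    cross y-line → (2,0), t=6.4291 (wall)
  → r_3 = 6.4291
beam 4: φ=0°, α=330°
  d=(0.8660,-0.5000)  start (1,7)  tX=0.9353 tY=0.4200  stride 1/|dx|=1.1547 1/|dy|=2.0000
    cross y-line → (1,6), t=0.4200
    cross x-line → (2,6), t=0.9353
    cross x-line → (3,6), t=2.0900
    cross y-line → (3,5), t=2.4200 (wall)
  → r_4 = 2.4200
beam 5: φ=45°, α=15°
  d=(0.9659,0.2588)  start (1,7)  tX=0.8386 tY=3.0523  stride 1/|dx|=1.0353 1/|dy|=3.8637
    cross x-line → (2,7), t=0.8386
    cross x-line → (3,7), t=1.8738 (wall)
  → r_5 = 1.8738
beam 6: φ=90°, α=60°
  d=(0.5000,0.8660)  start (1,7)  tX=1.6200 tY=0.9122  stride 1/|dx|=2.0000 1/|dy|=1.1547
    cross y-line → (1,8), t=0.9122 (wall)
  → r_6 = 0.9122
beam 7: φ=135°, α=105°
  d=(-0.2588,0.9659)  start (1,7)  tX=0.7341 tY=0.8179  stride 1/|dx|=3.8637 1/|dy|=1.0353
    cross x-line → (0,7), t=0.7341 (wall)
  → r_7 = 0.7341

ranges = [0.1967, 0.3800, 6.4291, 2.4200, 1.8738, 0.9122, 0.7341]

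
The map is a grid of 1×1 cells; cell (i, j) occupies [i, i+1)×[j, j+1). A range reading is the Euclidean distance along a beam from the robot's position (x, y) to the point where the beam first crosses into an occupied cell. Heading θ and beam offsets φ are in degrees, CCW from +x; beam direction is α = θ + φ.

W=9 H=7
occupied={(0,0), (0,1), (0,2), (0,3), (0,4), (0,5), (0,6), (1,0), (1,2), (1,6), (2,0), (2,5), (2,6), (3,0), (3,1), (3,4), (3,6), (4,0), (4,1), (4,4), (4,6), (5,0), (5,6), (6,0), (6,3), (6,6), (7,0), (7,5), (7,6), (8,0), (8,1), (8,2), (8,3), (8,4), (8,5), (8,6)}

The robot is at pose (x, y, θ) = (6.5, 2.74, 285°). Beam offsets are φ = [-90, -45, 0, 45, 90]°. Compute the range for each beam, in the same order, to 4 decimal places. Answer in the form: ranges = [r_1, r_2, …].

ranges = [2.8591, 2.0092, 1.8014, 1.7321, 1.5529]

beam 1: φ=-90°, α=195°
  cosα=-0.9659 sinα=-0.2588 | (6,2) | tMaxX 0.5176 tMaxY 2.8591 | tΔX 1.0353 tΔY 3.8637
    t=0.5176 [x] (5,2)
    t=1.5529 [x] (4,2)
    t=2.5882 [x] (3,2)
    t=2.8591 [y] (3,1) — stop
  → r_1 = 2.8591
beam 2: φ=-45°, α=240°
  cosα=-0.5000 sinα=-0.8660 | (6,2) | tMaxX 1.0000 tMaxY 0.8545 | tΔX 2.0000 tΔY 1.1547
    t=0.8545 [y] (6,1)
    t=1.0000 [x] (5,1)
    t=2.0092 [y] (5,0) — stop
  → r_2 = 2.0092
beam 3: φ=0°, α=285°
  cosα=0.2588 sinα=-0.9659 | (6,2) | tMaxX 1.9319 tMaxY 0.7661 | tΔX 3.8637 tΔY 1.0353
    t=0.7661 [y] (6,1)
    t=1.8014 [y] (6,0) — stop
  → r_3 = 1.8014
beam 4: φ=45°, α=330°
  cosα=0.8660 sinα=-0.5000 | (6,2) | tMaxX 0.5774 tMaxY 1.4800 | tΔX 1.1547 tΔY 2.0000
    t=0.5774 [x] (7,2)
    t=1.4800 [y] (7,1)
    t=1.7321 [x] (8,1) — stop
  → r_4 = 1.7321
beam 5: φ=90°, α=15°
  cosα=0.9659 sinα=0.2588 | (6,2) | tMaxX 0.5176 tMaxY 1.0046 | tΔX 1.0353 tΔY 3.8637
    t=0.5176 [x] (7,2)
    t=1.0046 [y] (7,3)
    t=1.5529 [x] (8,3) — stop
  → r_5 = 1.5529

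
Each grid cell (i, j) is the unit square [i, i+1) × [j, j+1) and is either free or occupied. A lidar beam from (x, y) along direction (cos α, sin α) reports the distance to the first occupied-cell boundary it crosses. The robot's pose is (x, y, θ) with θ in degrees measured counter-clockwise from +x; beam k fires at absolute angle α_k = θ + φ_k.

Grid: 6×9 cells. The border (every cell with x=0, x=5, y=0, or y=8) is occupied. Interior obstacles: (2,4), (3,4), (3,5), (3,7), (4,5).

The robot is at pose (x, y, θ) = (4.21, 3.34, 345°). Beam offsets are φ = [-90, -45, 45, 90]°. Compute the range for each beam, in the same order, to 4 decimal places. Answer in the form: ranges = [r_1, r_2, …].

beam 1: φ=-90°, α=255°
  direction (-0.2588, -0.9659); cell (4,3); t to first gridline: x 0.8114, y 0.3520 (then +3.8637 / +1.0353)
    (4,2) via y @ 0.3520
    (3,2) via x @ 0.8114
    (3,1) via y @ 1.3873
    (3,0) via y @ 2.4225  # hit
  → r_1 = 2.4225
beam 2: φ=-45°, α=300°
  direction (0.5000, -0.8660); cell (4,3); t to first gridline: x 1.5800, y 0.3926 (then +2.0000 / +1.1547)
    (4,2) via y @ 0.3926
    (4,1) via y @ 1.5473
    (5,1) via x @ 1.5800  # hit
  → r_2 = 1.5800
beam 3: φ=45°, α=30°
  direction (0.8660, 0.5000); cell (4,3); t to first gridline: x 0.9122, y 1.3200 (then +1.1547 / +2.0000)
    (5,3) via x @ 0.9122  # hit
  → r_3 = 0.9122
beam 4: φ=90°, α=75°
  direction (0.2588, 0.9659); cell (4,3); t to first gridline: x 3.0523, y 0.6833 (then +3.8637 / +1.0353)
    (4,4) via y @ 0.6833
    (4,5) via y @ 1.7186  # hit
  → r_4 = 1.7186

ranges = [2.4225, 1.5800, 0.9122, 1.7186]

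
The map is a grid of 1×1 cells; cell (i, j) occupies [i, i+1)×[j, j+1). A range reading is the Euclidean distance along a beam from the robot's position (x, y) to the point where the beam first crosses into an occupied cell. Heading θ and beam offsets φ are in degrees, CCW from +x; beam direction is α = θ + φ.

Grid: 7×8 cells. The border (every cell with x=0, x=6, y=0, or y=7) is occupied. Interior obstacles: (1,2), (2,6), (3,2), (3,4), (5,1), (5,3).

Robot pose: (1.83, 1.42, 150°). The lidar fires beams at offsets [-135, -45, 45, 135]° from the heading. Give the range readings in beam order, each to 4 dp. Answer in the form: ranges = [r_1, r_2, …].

ranges = [2.2409, 0.6005, 0.8593, 0.4348]

beam 1: φ=-135°, α=15°
  dir = (cos 15°, sin 15°) = (0.9659, 0.2588); from cell (1,1)
  next x-line at t=0.1760, next y-line at t=2.2409; Δt_x=1.0353, Δt_y=3.8637
    x: enter (2,1) at t=0.1760
    x: enter (3,1) at t=1.2113
    y: enter (3,2) at t=2.2409 ← occupied
  → r_1 = 2.2409
beam 2: φ=-45°, α=105°
  dir = (cos 105°, sin 105°) = (-0.2588, 0.9659); from cell (1,1)
  next x-line at t=3.2069, next y-line at t=0.6005; Δt_x=3.8637, Δt_y=1.0353
    y: enter (1,2) at t=0.6005 ← occupied
  → r_2 = 0.6005
beam 3: φ=45°, α=195°
  dir = (cos 195°, sin 195°) = (-0.9659, -0.2588); from cell (1,1)
  next x-line at t=0.8593, next y-line at t=1.6228; Δt_x=1.0353, Δt_y=3.8637
    x: enter (0,1) at t=0.8593 ← occupied
  → r_3 = 0.8593
beam 4: φ=135°, α=285°
  dir = (cos 285°, sin 285°) = (0.2588, -0.9659); from cell (1,1)
  next x-line at t=0.6568, next y-line at t=0.4348; Δt_x=3.8637, Δt_y=1.0353
    y: enter (1,0) at t=0.4348 ← occupied
  → r_4 = 0.4348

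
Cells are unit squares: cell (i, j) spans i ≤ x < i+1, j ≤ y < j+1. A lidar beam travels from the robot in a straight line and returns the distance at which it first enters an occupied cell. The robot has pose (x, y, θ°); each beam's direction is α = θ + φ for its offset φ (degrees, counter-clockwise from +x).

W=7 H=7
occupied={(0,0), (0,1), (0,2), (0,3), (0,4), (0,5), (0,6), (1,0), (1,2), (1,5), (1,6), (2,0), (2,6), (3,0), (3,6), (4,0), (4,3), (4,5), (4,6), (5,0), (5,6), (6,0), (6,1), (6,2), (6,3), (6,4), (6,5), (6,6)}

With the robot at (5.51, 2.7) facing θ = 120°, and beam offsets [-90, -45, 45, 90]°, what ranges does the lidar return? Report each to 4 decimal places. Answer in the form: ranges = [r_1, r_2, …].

ranges = [0.5658, 1.8932, 1.1591, 3.4000]

beam 1: φ=-90°, α=30°
  d=(0.8660,0.5000)  start (5,2)  tX=0.5658 tY=0.6000  stride 1/|dx|=1.1547 1/|dy|=2.0000
    cross x-line → (6,2), t=0.5658 (wall)
  → r_1 = 0.5658
beam 2: φ=-45°, α=75°
  d=(0.2588,0.9659)  start (5,2)  tX=1.8932 tY=0.3106  stride 1/|dx|=3.8637 1/|dy|=1.0353
    cross y-line → (5,3), t=0.3106
    cross y-line → (5,4), t=1.3459
    cross x-line → (6,4), t=1.8932 (wall)
  → r_2 = 1.8932
beam 3: φ=45°, α=165°
  d=(-0.9659,0.2588)  start (5,2)  tX=0.5280 tY=1.1591  stride 1/|dx|=1.0353 1/|dy|=3.8637
    cross x-line → (4,2), t=0.5280
    cross y-line → (4,3), t=1.1591 (wall)
  → r_3 = 1.1591
beam 4: φ=90°, α=210°
  d=(-0.8660,-0.5000)  start (5,2)  tX=0.5889 tY=1.4000  stride 1/|dx|=1.1547 1/|dy|=2.0000
    cross x-line → (4,2), t=0.5889
    cross y-line → (4,1), t=1.4000
    cross x-line → (3,1), t=1.7436
    cross x-line → (2,1), t=2.8983
    cross y-line → (2,0), t=3.4000 (wall)
  → r_4 = 3.4000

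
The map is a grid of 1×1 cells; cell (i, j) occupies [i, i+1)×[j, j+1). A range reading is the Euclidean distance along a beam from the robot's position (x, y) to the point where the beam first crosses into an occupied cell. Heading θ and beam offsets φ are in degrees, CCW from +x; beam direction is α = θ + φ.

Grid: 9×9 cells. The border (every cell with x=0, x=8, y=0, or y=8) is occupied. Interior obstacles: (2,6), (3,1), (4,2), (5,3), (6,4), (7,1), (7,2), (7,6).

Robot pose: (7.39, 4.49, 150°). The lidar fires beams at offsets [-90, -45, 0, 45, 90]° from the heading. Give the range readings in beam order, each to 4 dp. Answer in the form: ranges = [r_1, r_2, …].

beam 1: φ=-90°, α=60°
  cosα=0.5000 sinα=0.8660 | (7,4) | tMaxX 1.2200 tMaxY 0.5889 | tΔX 2.0000 tΔY 1.1547
    t=0.5889 [y] (7,5)
    t=1.2200 [x] (8,5) — stop
  → r_1 = 1.2200
beam 2: φ=-45°, α=105°
  cosα=-0.2588 sinα=0.9659 | (7,4) | tMaxX 1.5068 tMaxY 0.5280 | tΔX 3.8637 tΔY 1.0353
    t=0.5280 [y] (7,5)
    t=1.5068 [x] (6,5)
    t=1.5633 [y] (6,6)
    t=2.5985 [y] (6,7)
    t=3.6338 [y] (6,8) — stop
  → r_2 = 3.6338
beam 3: φ=0°, α=150°
  cosα=-0.8660 sinα=0.5000 | (7,4) | tMaxX 0.4503 tMaxY 1.0200 | tΔX 1.1547 tΔY 2.0000
    t=0.4503 [x] (6,4) — stop
  → r_3 = 0.4503
beam 4: φ=45°, α=195°
  cosα=-0.9659 sinα=-0.2588 | (7,4) | tMaxX 0.4038 tMaxY 1.8932 | tΔX 1.0353 tΔY 3.8637
    t=0.4038 [x] (6,4) — stop
  → r_4 = 0.4038
beam 5: φ=90°, α=240°
  cosα=-0.5000 sinα=-0.8660 | (7,4) | tMaxX 0.7800 tMaxY 0.5658 | tΔX 2.0000 tΔY 1.1547
    t=0.5658 [y] (7,3)
    t=0.7800 [x] (6,3)
    t=1.7205 [y] (6,2)
    t=2.7800 [x] (5,2)
    t=2.8752 [y] (5,1)
    t=4.0299 [y] (5,0) — stop
  → r_5 = 4.0299

ranges = [1.2200, 3.6338, 0.4503, 0.4038, 4.0299]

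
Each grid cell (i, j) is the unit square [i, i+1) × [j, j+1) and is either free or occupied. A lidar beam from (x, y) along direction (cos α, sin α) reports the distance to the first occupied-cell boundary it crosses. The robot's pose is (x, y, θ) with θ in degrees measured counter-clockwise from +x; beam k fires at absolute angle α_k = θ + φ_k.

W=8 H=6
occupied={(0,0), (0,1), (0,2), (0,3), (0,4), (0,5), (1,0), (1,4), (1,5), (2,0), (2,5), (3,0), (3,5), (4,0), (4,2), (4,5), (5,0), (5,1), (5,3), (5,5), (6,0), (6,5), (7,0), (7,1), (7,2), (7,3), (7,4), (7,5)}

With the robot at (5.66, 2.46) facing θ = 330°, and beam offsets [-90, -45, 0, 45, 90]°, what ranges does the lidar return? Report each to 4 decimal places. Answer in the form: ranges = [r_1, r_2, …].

beam 1: φ=-90°, α=240°
  direction (-0.5000, -0.8660); cell (5,2); t to first gridline: x 1.3200, y 0.5312 (then +2.0000 / +1.1547)
    (5,1) via y @ 0.5312  # hit
  → r_1 = 0.5312
beam 2: φ=-45°, α=285°
  direction (0.2588, -0.9659); cell (5,2); t to first gridline: x 1.3137, y 0.4762 (then +3.8637 / +1.0353)
    (5,1) via y @ 0.4762  # hit
  → r_2 = 0.4762
beam 3: φ=0°, α=330°
  direction (0.8660, -0.5000); cell (5,2); t to first gridline: x 0.3926, y 0.9200 (then +1.1547 / +2.0000)
    (6,2) via x @ 0.3926
    (6,1) via y @ 0.9200
    (7,1) via x @ 1.5473  # hit
  → r_3 = 1.5473
beam 4: φ=45°, α=15°
  direction (0.9659, 0.2588); cell (5,2); t to first gridline: x 0.3520, y 2.0864 (then +1.0353 / +3.8637)
    (6,2) via x @ 0.3520
    (7,2) via x @ 1.3873  # hit
  → r_4 = 1.3873
beam 5: φ=90°, α=60°
  direction (0.5000, 0.8660); cell (5,2); t to first gridline: x 0.6800, y 0.6235 (then +2.0000 / +1.1547)
    (5,3) via y @ 0.6235  # hit
  → r_5 = 0.6235

ranges = [0.5312, 0.4762, 1.5473, 1.3873, 0.6235]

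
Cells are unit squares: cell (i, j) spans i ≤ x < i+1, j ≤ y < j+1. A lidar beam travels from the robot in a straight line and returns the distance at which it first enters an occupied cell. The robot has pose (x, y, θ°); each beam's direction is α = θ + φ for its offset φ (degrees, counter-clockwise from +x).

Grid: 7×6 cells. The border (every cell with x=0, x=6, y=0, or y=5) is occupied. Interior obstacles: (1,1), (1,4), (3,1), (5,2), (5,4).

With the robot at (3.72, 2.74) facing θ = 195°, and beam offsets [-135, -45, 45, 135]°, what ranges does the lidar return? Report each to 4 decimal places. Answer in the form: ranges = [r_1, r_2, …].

beam 1: φ=-135°, α=60°
  cosα=0.5000 sinα=0.8660 | (3,2) | tMaxX 0.5600 tMaxY 0.3002 | tΔX 2.0000 tΔY 1.1547
    t=0.3002 [y] (3,3)
    t=0.5600 [x] (4,3)
    t=1.4549 [y] (4,4)
    t=2.5600 [x] (5,4) — stop
  → r_1 = 2.5600
beam 2: φ=-45°, α=150°
  cosα=-0.8660 sinα=0.5000 | (3,2) | tMaxX 0.8314 tMaxY 0.5200 | tΔX 1.1547 tΔY 2.0000
    t=0.5200 [y] (3,3)
    t=0.8314 [x] (2,3)
    t=1.9861 [x] (1,3)
    t=2.5200 [y] (1,4) — stop
  → r_2 = 2.5200
beam 3: φ=45°, α=240°
  cosα=-0.5000 sinα=-0.8660 | (3,2) | tMaxX 1.4400 tMaxY 0.8545 | tΔX 2.0000 tΔY 1.1547
    t=0.8545 [y] (3,1) — stop
  → r_3 = 0.8545
beam 4: φ=135°, α=330°
  cosα=0.8660 sinα=-0.5000 | (3,2) | tMaxX 0.3233 tMaxY 1.4800 | tΔX 1.1547 tΔY 2.0000
    t=0.3233 [x] (4,2)
    t=1.4780 [x] (5,2) — stop
  → r_4 = 1.4780

ranges = [2.5600, 2.5200, 0.8545, 1.4780]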